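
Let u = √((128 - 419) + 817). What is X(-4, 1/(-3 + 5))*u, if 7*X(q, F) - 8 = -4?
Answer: 4*√526/7 ≈ 13.106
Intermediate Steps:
X(q, F) = 4/7 (X(q, F) = 8/7 + (⅐)*(-4) = 8/7 - 4/7 = 4/7)
u = √526 (u = √(-291 + 817) = √526 ≈ 22.935)
X(-4, 1/(-3 + 5))*u = 4*√526/7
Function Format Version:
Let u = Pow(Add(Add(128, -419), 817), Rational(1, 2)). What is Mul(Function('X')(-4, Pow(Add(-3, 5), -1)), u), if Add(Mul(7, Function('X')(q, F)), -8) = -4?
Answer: Mul(Rational(4, 7), Pow(526, Rational(1, 2))) ≈ 13.106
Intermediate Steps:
Function('X')(q, F) = Rational(4, 7) (Function('X')(q, F) = Add(Rational(8, 7), Mul(Rational(1, 7), -4)) = Add(Rational(8, 7), Rational(-4, 7)) = Rational(4, 7))
u = Pow(526, Rational(1, 2)) (u = Pow(Add(-291, 817), Rational(1, 2)) = Pow(526, Rational(1, 2)) ≈ 22.935)
Mul(Function('X')(-4, Pow(Add(-3, 5), -1)), u) = Mul(Rational(4, 7), Pow(526, Rational(1, 2)))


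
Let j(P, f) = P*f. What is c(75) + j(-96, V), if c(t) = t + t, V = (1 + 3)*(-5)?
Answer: 2070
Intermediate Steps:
V = -20 (V = 4*(-5) = -20)
c(t) = 2*t
c(75) + j(-96, V) = 2*75 - 96*(-20) = 150 + 1920 = 2070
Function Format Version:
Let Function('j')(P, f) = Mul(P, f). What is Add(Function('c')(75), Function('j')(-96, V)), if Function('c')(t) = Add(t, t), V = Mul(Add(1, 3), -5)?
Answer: 2070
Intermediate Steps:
V = -20 (V = Mul(4, -5) = -20)
Function('c')(t) = Mul(2, t)
Add(Function('c')(75), Function('j')(-96, V)) = Add(Mul(2, 75), Mul(-96, -20)) = Add(150, 1920) = 2070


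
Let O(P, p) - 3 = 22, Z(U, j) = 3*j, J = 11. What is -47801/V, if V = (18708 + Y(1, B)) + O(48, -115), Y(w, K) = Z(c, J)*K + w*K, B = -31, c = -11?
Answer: -47801/17679 ≈ -2.7038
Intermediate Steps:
Y(w, K) = 33*K + K*w (Y(w, K) = (3*11)*K + w*K = 33*K + K*w)
O(P, p) = 25 (O(P, p) = 3 + 22 = 25)
V = 17679 (V = (18708 - 31*(33 + 1)) + 25 = (18708 - 31*34) + 25 = (18708 - 1054) + 25 = 17654 + 25 = 17679)
-47801/V = -47801/17679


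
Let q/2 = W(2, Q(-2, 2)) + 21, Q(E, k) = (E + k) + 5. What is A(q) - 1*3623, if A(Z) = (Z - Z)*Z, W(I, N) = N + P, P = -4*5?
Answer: -3623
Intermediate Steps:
P = -20
Q(E, k) = 5 + E + k
W(I, N) = -20 + N (W(I, N) = N - 20 = -20 + N)
q = 12 (q = 2*((-20 + (5 - 2 + 2)) + 21) = 2*((-20 + 5) + 21) = 2*(-15 + 21) = 2*6 = 12)
A(Z) = 0 (A(Z) = 0*Z = 0)
A(q) - 1*3623 = 0 - 1*3623 = 0 - 3623 = -3623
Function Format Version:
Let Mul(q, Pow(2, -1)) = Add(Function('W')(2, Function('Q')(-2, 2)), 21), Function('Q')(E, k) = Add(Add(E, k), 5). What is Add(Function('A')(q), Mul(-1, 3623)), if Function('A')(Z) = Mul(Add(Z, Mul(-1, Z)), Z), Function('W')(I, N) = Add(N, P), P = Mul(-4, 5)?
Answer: -3623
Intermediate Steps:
P = -20
Function('Q')(E, k) = Add(5, E, k)
Function('W')(I, N) = Add(-20, N) (Function('W')(I, N) = Add(N, -20) = Add(-20, N))
q = 12 (q = Mul(2, Add(Add(-20, Add(5, -2, 2)), 21)) = Mul(2, Add(Add(-20, 5), 21)) = Mul(2, Add(-15, 21)) = Mul(2, 6) = 12)
Function('A')(Z) = 0 (Function('A')(Z) = Mul(0, Z) = 0)
Add(Function('A')(q), Mul(-1, 3623)) = Add(0, Mul(-1, 3623)) = Add(0, -3623) = -3623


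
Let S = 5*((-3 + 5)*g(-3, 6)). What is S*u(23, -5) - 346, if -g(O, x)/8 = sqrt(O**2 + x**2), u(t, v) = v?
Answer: -346 + 1200*sqrt(5) ≈ 2337.3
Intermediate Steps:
g(O, x) = -8*sqrt(O**2 + x**2)
S = -240*sqrt(5) (S = 5*((-3 + 5)*(-8*sqrt((-3)**2 + 6**2))) = 5*(2*(-8*sqrt(9 + 36))) = 5*(2*(-24*sqrt(5))) = 5*(-48*sqrt(5)) = -240*sqrt(5) ≈ -536.66)
S*u(23, -5) - 346 = -240*sqrt(5)*(-5) - 346 = 1200*sqrt(5) - 346 = -346 + 1200*sqrt(5)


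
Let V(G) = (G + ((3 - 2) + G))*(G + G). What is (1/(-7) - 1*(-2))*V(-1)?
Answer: 26/7 ≈ 3.7143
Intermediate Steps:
V(G) = 2*G*(1 + 2*G) (V(G) = (G + (1 + G))*(2*G) = (1 + 2*G)*(2*G) = 2*G*(1 + 2*G))
(1/(-7) - 1*(-2))*V(-1) = (1/(-7) - 1*(-2))*(2*(-1)*(1 + 2*(-1))) = (-⅐ + 2)*(2*(-1)*(1 - 2)) = 13*(2*(-1)*(-1))/7 = (13/7)*2 = 26/7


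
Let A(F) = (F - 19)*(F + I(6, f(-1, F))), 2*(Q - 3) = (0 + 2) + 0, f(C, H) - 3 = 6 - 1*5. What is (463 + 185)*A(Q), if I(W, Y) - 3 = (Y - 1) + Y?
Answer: -136080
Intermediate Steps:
f(C, H) = 4 (f(C, H) = 3 + (6 - 1*5) = 3 + (6 - 5) = 3 + 1 = 4)
I(W, Y) = 2 + 2*Y (I(W, Y) = 3 + ((Y - 1) + Y) = 3 + ((-1 + Y) + Y) = 3 + (-1 + 2*Y) = 2 + 2*Y)
Q = 4 (Q = 3 + ((0 + 2) + 0)/2 = 3 + (2 + 0)/2 = 3 + (½)*2 = 3 + 1 = 4)
A(F) = (-19 + F)*(10 + F) (A(F) = (F - 19)*(F + (2 + 2*4)) = (-19 + F)*(F + (2 + 8)) = (-19 + F)*(F + 10) = (-19 + F)*(10 + F))
(463 + 185)*A(Q) = (463 + 185)*(-190 + 4² - 9*4) = 648*(-190 + 16 - 36) = 648*(-210) = -136080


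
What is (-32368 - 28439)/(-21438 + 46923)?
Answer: -20269/8495 ≈ -2.3860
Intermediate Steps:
(-32368 - 28439)/(-21438 + 46923) = -60807/25485 = -60807*1/25485 = -20269/8495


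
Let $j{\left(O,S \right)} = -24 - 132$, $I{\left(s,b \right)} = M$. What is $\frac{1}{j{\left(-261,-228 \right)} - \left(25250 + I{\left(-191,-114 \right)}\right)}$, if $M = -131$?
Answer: $- \frac{1}{25275} \approx -3.9565 \cdot 10^{-5}$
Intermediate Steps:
$I{\left(s,b \right)} = -131$
$j{\left(O,S \right)} = -156$ ($j{\left(O,S \right)} = -24 - 132 = -156$)
$\frac{1}{j{\left(-261,-228 \right)} - \left(25250 + I{\left(-191,-114 \right)}\right)} = \frac{1}{-156 - 25119} = \frac{1}{-25275} = - \frac{1}{25275}$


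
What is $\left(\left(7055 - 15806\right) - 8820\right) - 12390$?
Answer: $-29961$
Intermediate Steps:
$\left(\left(7055 - 15806\right) - 8820\right) - 12390 = \left(-8751 - 8820\right) - 12390 = -17571 - 12390 = -29961$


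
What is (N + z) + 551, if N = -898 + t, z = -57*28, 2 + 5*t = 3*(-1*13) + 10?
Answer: -9746/5 ≈ -1949.2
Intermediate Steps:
t = -31/5 (t = -⅖ + (3*(-1*13) + 10)/5 = -⅖ + (3*(-13) + 10)/5 = -⅖ + (-39 + 10)/5 = -⅖ + (⅕)*(-29) = -⅖ - 29/5 = -31/5 ≈ -6.2000)
z = -1596
N = -4521/5 (N = -898 - 31/5 = -4521/5 ≈ -904.20)
(N + z) + 551 = (-4521/5 - 1596) + 551 = -12501/5 + 551 = -9746/5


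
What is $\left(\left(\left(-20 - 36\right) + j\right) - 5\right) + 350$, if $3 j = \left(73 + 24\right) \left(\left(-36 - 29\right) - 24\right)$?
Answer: $- \frac{7766}{3} \approx -2588.7$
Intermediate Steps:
$j = - \frac{8633}{3}$ ($j = \frac{\left(73 + 24\right) \left(\left(-36 - 29\right) - 24\right)}{3} = \frac{97 \left(\left(-36 - 29\right) - 24\right)}{3} = \frac{97 \left(-65 - 24\right)}{3} = \frac{97 \left(-89\right)}{3} = \frac{1}{3} \left(-8633\right) = - \frac{8633}{3} \approx -2877.7$)
$\left(\left(\left(-20 - 36\right) + j\right) - 5\right) + 350 = \left(\left(\left(-20 - 36\right) - \frac{8633}{3}\right) - 5\right) + 350 = \left(\left(-56 - \frac{8633}{3}\right) - 5\right) + 350 = \left(- \frac{8801}{3} - 5\right) + 350 = - \frac{8816}{3} + 350 = - \frac{7766}{3}$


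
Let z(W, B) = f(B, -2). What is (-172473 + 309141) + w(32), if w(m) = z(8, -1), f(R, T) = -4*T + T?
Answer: 136674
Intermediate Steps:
f(R, T) = -3*T
z(W, B) = 6 (z(W, B) = -3*(-2) = 6)
w(m) = 6
(-172473 + 309141) + w(32) = (-172473 + 309141) + 6 = 136668 + 6 = 136674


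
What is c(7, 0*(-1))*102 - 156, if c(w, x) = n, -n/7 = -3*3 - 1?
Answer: 6984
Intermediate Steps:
n = 70 (n = -7*(-3*3 - 1) = -7*(-9 - 1) = -7*(-10) = 70)
c(w, x) = 70
c(7, 0*(-1))*102 - 156 = 70*102 - 156 = 7140 - 156 = 6984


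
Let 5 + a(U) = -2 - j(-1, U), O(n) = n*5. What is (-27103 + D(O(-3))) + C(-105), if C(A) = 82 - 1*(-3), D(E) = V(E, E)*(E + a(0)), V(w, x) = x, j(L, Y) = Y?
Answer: -26688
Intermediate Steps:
O(n) = 5*n
a(U) = -7 - U (a(U) = -5 + (-2 - U) = -7 - U)
D(E) = E*(-7 + E) (D(E) = E*(E + (-7 - 1*0)) = E*(E + (-7 + 0)) = E*(E - 7) = E*(-7 + E))
C(A) = 85 (C(A) = 82 + 3 = 85)
(-27103 + D(O(-3))) + C(-105) = (-27103 + (5*(-3))*(-7 + 5*(-3))) + 85 = (-27103 - 15*(-7 - 15)) + 85 = (-27103 - 15*(-22)) + 85 = (-27103 + 330) + 85 = -26773 + 85 = -26688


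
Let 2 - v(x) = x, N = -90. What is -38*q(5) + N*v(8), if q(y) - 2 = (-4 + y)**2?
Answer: 426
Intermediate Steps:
v(x) = 2 - x
q(y) = 2 + (-4 + y)**2
-38*q(5) + N*v(8) = -38*(2 + (-4 + 5)**2) - 90*(2 - 1*8) = -38*(2 + 1**2) - 90*(2 - 8) = -38*(2 + 1) - 90*(-6) = -38*3 + 540 = -114 + 540 = 426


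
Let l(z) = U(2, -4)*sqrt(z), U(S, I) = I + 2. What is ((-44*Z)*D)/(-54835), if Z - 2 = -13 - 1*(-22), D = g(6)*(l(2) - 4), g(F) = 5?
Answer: -176/997 - 88*sqrt(2)/997 ≈ -0.30135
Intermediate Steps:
U(S, I) = 2 + I
l(z) = -2*sqrt(z) (l(z) = (2 - 4)*sqrt(z) = -2*sqrt(z))
D = -20 - 10*sqrt(2) (D = 5*(-2*sqrt(2) - 4) = 5*(-4 - 2*sqrt(2)) = -20 - 10*sqrt(2) ≈ -34.142)
Z = 11 (Z = 2 + (-13 - 1*(-22)) = 2 + (-13 + 22) = 2 + 9 = 11)
((-44*Z)*D)/(-54835) = ((-44*11)*(-20 - 10*sqrt(2)))/(-54835) = -484*(-20 - 10*sqrt(2))*(-1/54835) = (9680 + 4840*sqrt(2))*(-1/54835) = -176/997 - 88*sqrt(2)/997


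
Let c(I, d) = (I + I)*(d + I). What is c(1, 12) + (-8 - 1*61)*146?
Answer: -10048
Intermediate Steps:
c(I, d) = 2*I*(I + d) (c(I, d) = (2*I)*(I + d) = 2*I*(I + d))
c(1, 12) + (-8 - 1*61)*146 = 2*1*(1 + 12) + (-8 - 1*61)*146 = 2*1*13 + (-8 - 61)*146 = 26 - 69*146 = 26 - 10074 = -10048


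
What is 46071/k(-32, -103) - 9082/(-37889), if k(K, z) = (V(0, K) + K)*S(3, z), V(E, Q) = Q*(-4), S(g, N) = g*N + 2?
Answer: -492639805/372221536 ≈ -1.3235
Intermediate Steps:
S(g, N) = 2 + N*g (S(g, N) = N*g + 2 = 2 + N*g)
V(E, Q) = -4*Q
k(K, z) = -3*K*(2 + 3*z) (k(K, z) = (-4*K + K)*(2 + z*3) = (-3*K)*(2 + 3*z) = -3*K*(2 + 3*z))
46071/k(-32, -103) - 9082/(-37889) = 46071/((-3*(-32)*(2 + 3*(-103)))) - 9082/(-37889) = 46071/((-3*(-32)*(2 - 309))) - 9082*(-1/37889) = 46071/((-3*(-32)*(-307))) + 9082/37889 = 46071/(-29472) + 9082/37889 = 46071*(-1/29472) + 9082/37889 = -15357/9824 + 9082/37889 = -492639805/372221536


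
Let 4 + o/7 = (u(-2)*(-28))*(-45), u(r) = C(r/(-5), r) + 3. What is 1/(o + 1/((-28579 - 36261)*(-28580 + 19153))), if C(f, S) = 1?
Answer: 611246680/21547667963361 ≈ 2.8367e-5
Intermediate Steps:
u(r) = 4 (u(r) = 1 + 3 = 4)
o = 35252 (o = -28 + 7*((4*(-28))*(-45)) = -28 + 7*(-112*(-45)) = -28 + 7*5040 = -28 + 35280 = 35252)
1/(o + 1/((-28579 - 36261)*(-28580 + 19153))) = 1/(35252 + 1/((-28579 - 36261)*(-28580 + 19153))) = 1/(35252 + 1/(-64840*(-9427))) = 1/(35252 + 1/611246680) = 1/(21547667963361/611246680) = 611246680/21547667963361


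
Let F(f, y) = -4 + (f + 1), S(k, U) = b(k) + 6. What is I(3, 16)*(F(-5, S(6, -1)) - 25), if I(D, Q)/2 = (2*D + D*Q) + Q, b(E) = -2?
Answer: -4620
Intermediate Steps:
S(k, U) = 4 (S(k, U) = -2 + 6 = 4)
F(f, y) = -3 + f (F(f, y) = -4 + (1 + f) = -3 + f)
I(D, Q) = 2*Q + 4*D + 2*D*Q (I(D, Q) = 2*((2*D + D*Q) + Q) = 2*(Q + 2*D + D*Q) = 2*Q + 4*D + 2*D*Q)
I(3, 16)*(F(-5, S(6, -1)) - 25) = (2*16 + 4*3 + 2*3*16)*((-3 - 5) - 25) = (32 + 12 + 96)*(-8 - 25) = 140*(-33) = -4620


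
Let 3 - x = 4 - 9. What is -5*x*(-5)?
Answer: 200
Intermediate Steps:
x = 8 (x = 3 - (4 - 9) = 3 - 1*(-5) = 3 + 5 = 8)
-5*x*(-5) = -5*8*(-5) = -40*(-5) = 200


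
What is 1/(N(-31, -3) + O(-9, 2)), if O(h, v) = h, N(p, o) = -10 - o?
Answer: -1/16 ≈ -0.062500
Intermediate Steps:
1/(N(-31, -3) + O(-9, 2)) = 1/((-10 - 1*(-3)) - 9) = 1/((-10 + 3) - 9) = 1/(-7 - 9) = 1/(-16) = -1/16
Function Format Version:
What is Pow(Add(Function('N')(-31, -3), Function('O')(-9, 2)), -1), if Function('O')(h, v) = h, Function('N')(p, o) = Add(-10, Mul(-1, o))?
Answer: Rational(-1, 16) ≈ -0.062500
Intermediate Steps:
Pow(Add(Function('N')(-31, -3), Function('O')(-9, 2)), -1) = Pow(Add(Add(-10, Mul(-1, -3)), -9), -1) = Pow(Add(Add(-10, 3), -9), -1) = Pow(Add(-7, -9), -1) = Pow(-16, -1) = Rational(-1, 16)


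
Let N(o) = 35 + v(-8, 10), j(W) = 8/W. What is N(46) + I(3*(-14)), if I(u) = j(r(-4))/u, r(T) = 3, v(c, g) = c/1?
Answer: 1697/63 ≈ 26.936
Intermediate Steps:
v(c, g) = c (v(c, g) = c*1 = c)
I(u) = 8/(3*u) (I(u) = (8/3)/u = (8*(⅓))/u = 8/(3*u))
N(o) = 27 (N(o) = 35 - 8 = 27)
N(46) + I(3*(-14)) = 27 + 8/(3*((3*(-14)))) = 27 + (8/3)/(-42) = 27 + (8/3)*(-1/42) = 27 - 4/63 = 1697/63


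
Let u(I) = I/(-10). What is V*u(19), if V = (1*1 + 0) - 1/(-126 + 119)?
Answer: -76/35 ≈ -2.1714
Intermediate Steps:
V = 8/7 (V = (1 + 0) - 1/(-7) = 1 - 1*(-1/7) = 1 + 1/7 = 8/7 ≈ 1.1429)
u(I) = -I/10 (u(I) = I*(-1/10) = -I/10)
V*u(19) = 8*(-1/10*19)/7 = (8/7)*(-19/10) = -76/35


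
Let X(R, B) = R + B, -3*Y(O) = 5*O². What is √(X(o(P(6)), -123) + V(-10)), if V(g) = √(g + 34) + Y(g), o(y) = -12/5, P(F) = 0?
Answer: √(-65715 + 450*√6)/15 ≈ 16.946*I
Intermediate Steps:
o(y) = -12/5 (o(y) = -12*⅕ = -12/5)
Y(O) = -5*O²/3
V(g) = √(34 + g) - 5*g²/3 (V(g) = √(g + 34) - 5*g²/3 = √(34 + g) - 5*g²/3)
X(R, B) = B + R
√(X(o(P(6)), -123) + V(-10)) = √((-123 - 12/5) + (√(34 - 10) - 5/3*(-10)²)) = √(-627/5 + (√24 - 5/3*100)) = √(-627/5 + (2*√6 - 500/3)) = √(-627/5 + (-500/3 + 2*√6)) = √(-4381/15 + 2*√6)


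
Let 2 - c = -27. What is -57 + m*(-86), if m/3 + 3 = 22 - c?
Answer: 2523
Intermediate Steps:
c = 29 (c = 2 - 1*(-27) = 2 + 27 = 29)
m = -30 (m = -9 + 3*(22 - 1*29) = -9 + 3*(22 - 29) = -9 + 3*(-7) = -9 - 21 = -30)
-57 + m*(-86) = -57 - 30*(-86) = -57 + 2580 = 2523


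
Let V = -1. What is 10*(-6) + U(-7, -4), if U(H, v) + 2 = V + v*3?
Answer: -75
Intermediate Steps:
U(H, v) = -3 + 3*v (U(H, v) = -2 + (-1 + v*3) = -2 + (-1 + 3*v) = -3 + 3*v)
10*(-6) + U(-7, -4) = 10*(-6) + (-3 + 3*(-4)) = -60 + (-3 - 12) = -60 - 15 = -75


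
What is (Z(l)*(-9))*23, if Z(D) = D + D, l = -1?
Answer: 414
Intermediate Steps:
Z(D) = 2*D
(Z(l)*(-9))*23 = ((2*(-1))*(-9))*23 = -2*(-9)*23 = 18*23 = 414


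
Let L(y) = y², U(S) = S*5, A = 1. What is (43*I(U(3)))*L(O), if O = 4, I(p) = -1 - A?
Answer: -1376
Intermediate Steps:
U(S) = 5*S
I(p) = -2 (I(p) = -1 - 1*1 = -1 - 1 = -2)
(43*I(U(3)))*L(O) = (43*(-2))*4² = -86*16 = -1376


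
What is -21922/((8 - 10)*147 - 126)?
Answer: 10961/210 ≈ 52.195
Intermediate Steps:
-21922/((8 - 10)*147 - 126) = -21922/(-2*147 - 126) = -21922/(-294 - 126) = -21922/(-420) = -21922*(-1/420) = 10961/210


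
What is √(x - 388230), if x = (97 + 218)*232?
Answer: 5*I*√12606 ≈ 561.38*I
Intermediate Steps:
x = 73080 (x = 315*232 = 73080)
√(x - 388230) = √(73080 - 388230) = √(-315150) = 5*I*√12606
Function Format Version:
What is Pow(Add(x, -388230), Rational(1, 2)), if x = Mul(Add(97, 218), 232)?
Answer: Mul(5, I, Pow(12606, Rational(1, 2))) ≈ Mul(561.38, I)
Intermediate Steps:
x = 73080 (x = Mul(315, 232) = 73080)
Pow(Add(x, -388230), Rational(1, 2)) = Pow(Add(73080, -388230), Rational(1, 2)) = Pow(-315150, Rational(1, 2)) = Mul(5, I, Pow(12606, Rational(1, 2)))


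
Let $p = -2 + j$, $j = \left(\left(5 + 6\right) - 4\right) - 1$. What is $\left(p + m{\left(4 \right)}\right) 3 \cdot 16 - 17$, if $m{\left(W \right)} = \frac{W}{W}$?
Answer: $223$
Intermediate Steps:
$j = 6$ ($j = \left(11 - 4\right) - 1 = 7 - 1 = 6$)
$p = 4$ ($p = -2 + 6 = 4$)
$m{\left(W \right)} = 1$
$\left(p + m{\left(4 \right)}\right) 3 \cdot 16 - 17 = \left(4 + 1\right) 3 \cdot 16 - 17 = 5 \cdot 3 \cdot 16 - 17 = 15 \cdot 16 - 17 = 240 - 17 = 223$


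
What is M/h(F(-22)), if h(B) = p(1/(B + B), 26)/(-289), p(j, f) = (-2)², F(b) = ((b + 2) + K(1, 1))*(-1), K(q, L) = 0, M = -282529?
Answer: 81650881/4 ≈ 2.0413e+7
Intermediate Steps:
F(b) = -2 - b (F(b) = ((b + 2) + 0)*(-1) = ((2 + b) + 0)*(-1) = (2 + b)*(-1) = -2 - b)
p(j, f) = 4
h(B) = -4/289 (h(B) = 4/(-289) = 4*(-1/289) = -4/289)
M/h(F(-22)) = -282529/(-4/289) = -282529*(-289/4) = 81650881/4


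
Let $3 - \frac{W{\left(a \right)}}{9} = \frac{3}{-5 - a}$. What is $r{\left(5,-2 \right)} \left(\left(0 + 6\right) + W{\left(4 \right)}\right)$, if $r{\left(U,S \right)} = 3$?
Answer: $108$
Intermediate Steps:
$W{\left(a \right)} = 27 - \frac{27}{-5 - a}$ ($W{\left(a \right)} = 27 - 9 \frac{3}{-5 - a} = 27 - \frac{27}{-5 - a}$)
$r{\left(5,-2 \right)} \left(\left(0 + 6\right) + W{\left(4 \right)}\right) = 3 \left(\left(0 + 6\right) + \frac{27 \left(6 + 4\right)}{5 + 4}\right) = 3 \left(6 + 27 \cdot \frac{1}{9} \cdot 10\right) = 3 \left(6 + 30\right) = 3 \cdot 36 = 108$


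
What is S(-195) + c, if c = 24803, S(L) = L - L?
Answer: 24803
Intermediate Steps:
S(L) = 0
S(-195) + c = 0 + 24803 = 24803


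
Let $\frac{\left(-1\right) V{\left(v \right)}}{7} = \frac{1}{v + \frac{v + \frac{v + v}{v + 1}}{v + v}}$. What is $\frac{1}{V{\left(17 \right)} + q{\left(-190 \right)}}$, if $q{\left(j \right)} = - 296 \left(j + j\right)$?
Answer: $\frac{158}{17771777} \approx 8.8905 \cdot 10^{-6}$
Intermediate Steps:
$q{\left(j \right)} = - 592 j$ ($q{\left(j \right)} = - 296 \cdot 2 j = - 592 j$)
$V{\left(v \right)} = - \frac{7}{v + \frac{v + \frac{2 v}{1 + v}}{2 v}}$ ($V{\left(v \right)} = - \frac{7}{v + \frac{v + \frac{v + v}{v + 1}}{v + v}} = - \frac{7}{v + \frac{v + \frac{2 v}{1 + v}}{2 v}}$)
$\frac{1}{V{\left(17 \right)} + q{\left(-190 \right)}} = \frac{1}{\frac{14 \left(-1 - 17\right)}{3 + 2 \cdot 17^{2} + 3 \cdot 17} - -112480} = \frac{1}{\frac{14 \left(-1 - 17\right)}{3 + 2 \cdot 289 + 51} + 112480} = \frac{1}{14 \frac{1}{3 + 578 + 51} \left(-18\right) + 112480} = \frac{1}{14 \cdot \frac{1}{632} \left(-18\right) + 112480} = \frac{1}{- \frac{63}{158} + 112480} = \frac{1}{\frac{17771777}{158}} = \frac{158}{17771777}$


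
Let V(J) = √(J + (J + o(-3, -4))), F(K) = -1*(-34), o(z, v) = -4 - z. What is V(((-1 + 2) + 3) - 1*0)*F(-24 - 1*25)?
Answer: 34*√7 ≈ 89.956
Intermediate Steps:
F(K) = 34
V(J) = √(-1 + 2*J) (V(J) = √(J + (J + (-4 - 1*(-3)))) = √(J + (J + (-4 + 3))) = √(J + (J - 1)) = √(J + (-1 + J)) = √(-1 + 2*J))
V(((-1 + 2) + 3) - 1*0)*F(-24 - 1*25) = √(-1 + 2*(((-1 + 2) + 3) - 1*0))*34 = √(-1 + 2*((1 + 3) + 0))*34 = √(-1 + 2*(4 + 0))*34 = √(-1 + 2*4)*34 = √(-1 + 8)*34 = √7*34 = 34*√7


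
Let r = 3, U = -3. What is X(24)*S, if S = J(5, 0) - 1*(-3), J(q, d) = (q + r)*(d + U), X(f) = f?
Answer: -504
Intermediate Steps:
J(q, d) = (-3 + d)*(3 + q) (J(q, d) = (q + 3)*(d - 3) = (3 + q)*(-3 + d) = (-3 + d)*(3 + q))
S = -21 (S = (-9 - 3*5 + 3*0 + 0*5) - 1*(-3) = (-9 - 15 + 0 + 0) + 3 = -24 + 3 = -21)
X(24)*S = 24*(-21) = -504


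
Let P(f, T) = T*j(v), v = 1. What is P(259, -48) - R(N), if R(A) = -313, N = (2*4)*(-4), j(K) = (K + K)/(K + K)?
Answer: 265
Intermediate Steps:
j(K) = 1 (j(K) = (2*K)/((2*K)) = (2*K)*(1/(2*K)) = 1)
P(f, T) = T (P(f, T) = T*1 = T)
N = -32 (N = 8*(-4) = -32)
P(259, -48) - R(N) = -48 - 1*(-313) = -48 + 313 = 265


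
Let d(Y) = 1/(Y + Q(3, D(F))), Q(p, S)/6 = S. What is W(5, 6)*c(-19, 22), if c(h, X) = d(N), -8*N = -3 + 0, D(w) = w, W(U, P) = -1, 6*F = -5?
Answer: 8/37 ≈ 0.21622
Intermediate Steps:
F = -⅚ (F = (⅙)*(-5) = -⅚ ≈ -0.83333)
N = 3/8 (N = -(-3 + 0)/8 = -⅛*(-3) = 3/8 ≈ 0.37500)
Q(p, S) = 6*S
d(Y) = 1/(-5 + Y) (d(Y) = 1/(Y + 6*(-⅚)) = 1/(Y - 5) = 1/(-5 + Y))
c(h, X) = -8/37 (c(h, X) = 1/(-5 + 3/8) = 1/(-37/8) = -8/37)
W(5, 6)*c(-19, 22) = -1*(-8/37) = 8/37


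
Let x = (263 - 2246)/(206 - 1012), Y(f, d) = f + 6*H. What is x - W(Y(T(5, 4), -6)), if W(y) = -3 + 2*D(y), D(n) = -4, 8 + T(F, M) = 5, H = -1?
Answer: 10849/806 ≈ 13.460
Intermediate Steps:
T(F, M) = -3 (T(F, M) = -8 + 5 = -3)
Y(f, d) = -6 + f (Y(f, d) = f + 6*(-1) = f - 6 = -6 + f)
W(y) = -11 (W(y) = -3 + 2*(-4) = -3 - 8 = -11)
x = 1983/806 (x = -1983/(-806) = -1983*(-1/806) = 1983/806 ≈ 2.4603)
x - W(Y(T(5, 4), -6)) = 1983/806 - 1*(-11) = 1983/806 + 11 = 10849/806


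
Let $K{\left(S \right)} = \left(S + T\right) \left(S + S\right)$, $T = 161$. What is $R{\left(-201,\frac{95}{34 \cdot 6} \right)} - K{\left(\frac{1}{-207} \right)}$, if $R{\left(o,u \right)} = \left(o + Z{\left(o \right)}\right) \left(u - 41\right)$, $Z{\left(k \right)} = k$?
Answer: $\frac{23741597695}{1456866} \approx 16296.0$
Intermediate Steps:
$K{\left(S \right)} = 2 S \left(161 + S\right)$ ($K{\left(S \right)} = \left(S + 161\right) \left(S + S\right) = \left(161 + S\right) 2 S = 2 S \left(161 + S\right)$)
$R{\left(o,u \right)} = 2 o \left(-41 + u\right)$ ($R{\left(o,u \right)} = \left(o + o\right) \left(u - 41\right) = 2 o \left(-41 + u\right)$)
$R{\left(-201,\frac{95}{34 \cdot 6} \right)} - K{\left(\frac{1}{-207} \right)} = 2 \left(-201\right) \left(-41 + \frac{95}{34 \cdot 6}\right) - \frac{2 \left(161 + \frac{1}{-207}\right)}{-207} = 2 \left(-201\right) \left(-41 + \frac{95}{204}\right) - 2 \left(- \frac{1}{207}\right) \left(161 - \frac{1}{207}\right) = 2 \left(-201\right) \left(-41 + 95 \cdot \frac{1}{204}\right) - 2 \left(- \frac{1}{207}\right) \frac{33326}{207} = 2 \left(-201\right) \left(-41 + \frac{95}{204}\right) - - \frac{66652}{42849} = 2 \left(-201\right) \left(- \frac{8269}{204}\right) + \frac{66652}{42849} = \frac{554023}{34} + \frac{66652}{42849} = \frac{23741597695}{1456866}$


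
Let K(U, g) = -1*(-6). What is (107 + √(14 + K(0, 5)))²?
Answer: 11469 + 428*√5 ≈ 12426.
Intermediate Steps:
K(U, g) = 6
(107 + √(14 + K(0, 5)))² = (107 + √(14 + 6))² = (107 + √20)² = (107 + 2*√5)²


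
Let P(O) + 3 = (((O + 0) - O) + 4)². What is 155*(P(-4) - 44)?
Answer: -4805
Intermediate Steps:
P(O) = 13 (P(O) = -3 + (((O + 0) - O) + 4)² = -3 + ((O - O) + 4)² = -3 + (0 + 4)² = -3 + 4² = -3 + 16 = 13)
155*(P(-4) - 44) = 155*(13 - 44) = 155*(-31) = -4805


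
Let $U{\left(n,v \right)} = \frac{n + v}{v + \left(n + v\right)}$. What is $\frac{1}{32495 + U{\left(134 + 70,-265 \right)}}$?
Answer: $\frac{326}{10593431} \approx 3.0774 \cdot 10^{-5}$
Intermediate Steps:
$U{\left(n,v \right)} = \frac{n + v}{n + 2 v}$
$\frac{1}{32495 + U{\left(134 + 70,-265 \right)}} = \frac{1}{32495 + \frac{\left(134 + 70\right) - 265}{\left(134 + 70\right) + 2 \left(-265\right)}} = \frac{1}{32495 + \frac{204 - 265}{204 - 530}} = \frac{1}{32495 + \frac{1}{-326} \left(-61\right)} = \frac{1}{32495 - - \frac{61}{326}} = \frac{1}{32495 + \frac{61}{326}} = \frac{1}{\frac{10593431}{326}} = \frac{326}{10593431}$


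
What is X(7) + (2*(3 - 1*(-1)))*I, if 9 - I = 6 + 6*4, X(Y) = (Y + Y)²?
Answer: 28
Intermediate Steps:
X(Y) = 4*Y² (X(Y) = (2*Y)² = 4*Y²)
I = -21 (I = 9 - (6 + 6*4) = 9 - (6 + 24) = 9 - 1*30 = 9 - 30 = -21)
X(7) + (2*(3 - 1*(-1)))*I = 4*7² + (2*(3 - 1*(-1)))*(-21) = 4*49 + (2*(3 + 1))*(-21) = 196 + (2*4)*(-21) = 196 + 8*(-21) = 196 - 168 = 28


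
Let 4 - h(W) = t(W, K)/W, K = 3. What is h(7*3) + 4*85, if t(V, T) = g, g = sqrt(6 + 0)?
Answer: 344 - sqrt(6)/21 ≈ 343.88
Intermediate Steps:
g = sqrt(6) ≈ 2.4495
t(V, T) = sqrt(6)
h(W) = 4 - sqrt(6)/W
h(7*3) + 4*85 = (4 - sqrt(6)/(7*3)) + 4*85 = (4 - 1*sqrt(6)/21) + 340 = (4 - 1*sqrt(6)*1/21) + 340 = (4 - sqrt(6)/21) + 340 = 344 - sqrt(6)/21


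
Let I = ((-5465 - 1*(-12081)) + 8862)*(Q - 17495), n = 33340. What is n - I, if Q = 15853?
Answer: 25448216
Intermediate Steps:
I = -25414876 (I = ((-5465 - 1*(-12081)) + 8862)*(15853 - 17495) = ((-5465 + 12081) + 8862)*(-1642) = (6616 + 8862)*(-1642) = 15478*(-1642) = -25414876)
n - I = 33340 - 1*(-25414876) = 33340 + 25414876 = 25448216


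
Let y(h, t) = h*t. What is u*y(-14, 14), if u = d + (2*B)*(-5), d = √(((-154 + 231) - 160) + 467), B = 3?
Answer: 5880 - 1568*√6 ≈ 2039.2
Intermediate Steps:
d = 8*√6 (d = √((77 - 160) + 467) = √(-83 + 467) = √384 = 8*√6 ≈ 19.596)
u = -30 + 8*√6 (u = 8*√6 + (2*3)*(-5) = 8*√6 + 6*(-5) = 8*√6 - 30 = -30 + 8*√6 ≈ -10.404)
u*y(-14, 14) = (-30 + 8*√6)*(-14*14) = (-30 + 8*√6)*(-196) = 5880 - 1568*√6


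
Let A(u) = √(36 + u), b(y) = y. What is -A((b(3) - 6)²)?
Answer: -3*√5 ≈ -6.7082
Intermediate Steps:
-A((b(3) - 6)²) = -√(36 + (3 - 6)²) = -√(36 + (-3)²) = -√(36 + 9) = -√45 = -3*√5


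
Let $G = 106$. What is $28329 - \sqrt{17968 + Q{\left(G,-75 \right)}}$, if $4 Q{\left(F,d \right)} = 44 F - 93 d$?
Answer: $28329 - \frac{9 \sqrt{1031}}{2} \approx 28185.0$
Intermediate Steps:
$Q{\left(F,d \right)} = 11 F - \frac{93 d}{4}$ ($Q{\left(F,d \right)} = \frac{44 F - 93 d}{4} = \frac{- 93 d + 44 F}{4} = 11 F - \frac{93 d}{4}$)
$28329 - \sqrt{17968 + Q{\left(G,-75 \right)}} = 28329 - \sqrt{17968 + \left(11 \cdot 106 - - \frac{6975}{4}\right)} = 28329 - \sqrt{17968 + \left(1166 + \frac{6975}{4}\right)} = 28329 - \sqrt{17968 + \frac{11639}{4}} = 28329 - \sqrt{\frac{83511}{4}} = 28329 - \frac{9 \sqrt{1031}}{2}$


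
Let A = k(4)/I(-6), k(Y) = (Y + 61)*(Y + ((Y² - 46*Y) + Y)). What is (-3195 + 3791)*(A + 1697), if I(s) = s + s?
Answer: 4583836/3 ≈ 1.5279e+6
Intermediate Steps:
I(s) = 2*s
k(Y) = (61 + Y)*(Y² - 44*Y) (k(Y) = (61 + Y)*(Y + (Y² - 45*Y)) = (61 + Y)*(Y² - 44*Y))
A = 2600/3 (A = (4*(-2684 + 4² + 17*4))/((2*(-6))) = (4*(-2684 + 16 + 68))/(-12) = (4*(-2600))*(-1/12) = -10400*(-1/12) = 2600/3 ≈ 866.67)
(-3195 + 3791)*(A + 1697) = (-3195 + 3791)*(2600/3 + 1697) = 596*(7691/3) = 4583836/3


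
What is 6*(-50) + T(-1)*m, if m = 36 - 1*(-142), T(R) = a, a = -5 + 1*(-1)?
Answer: -1368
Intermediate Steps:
a = -6 (a = -5 - 1 = -6)
T(R) = -6
m = 178 (m = 36 + 142 = 178)
6*(-50) + T(-1)*m = 6*(-50) - 6*178 = -300 - 1068 = -1368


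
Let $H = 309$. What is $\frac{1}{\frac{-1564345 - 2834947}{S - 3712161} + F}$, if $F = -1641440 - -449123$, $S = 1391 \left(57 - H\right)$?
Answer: $- \frac{4062693}{4844013530389} \approx -8.387 \cdot 10^{-7}$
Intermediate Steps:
$S = -350532$ ($S = 1391 \left(57 - 309\right) = 1391 \left(-252\right) = -350532$)
$F = -1192317$ ($F = -1641440 + 449123 = -1192317$)
$\frac{1}{\frac{-1564345 - 2834947}{S - 3712161} + F} = \frac{1}{\frac{-1564345 - 2834947}{-350532 - 3712161} - 1192317} = \frac{1}{- \frac{4399292}{-4062693} - 1192317} = \frac{1}{\left(-4399292\right) \left(- \frac{1}{4062693}\right) - 1192317} = \frac{1}{\frac{4399292}{4062693} - 1192317} = \frac{1}{- \frac{4844013530389}{4062693}} = - \frac{4062693}{4844013530389}$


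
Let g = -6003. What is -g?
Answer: 6003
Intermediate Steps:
-g = -1*(-6003) = 6003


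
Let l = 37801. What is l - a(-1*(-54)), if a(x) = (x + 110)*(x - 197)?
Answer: 61253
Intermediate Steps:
a(x) = (-197 + x)*(110 + x) (a(x) = (110 + x)*(-197 + x) = (-197 + x)*(110 + x))
l - a(-1*(-54)) = 37801 - (-21670 + (-1*(-54))**2 - (-87)*(-54)) = 37801 - (-21670 + 54**2 - 87*54) = 37801 - (-21670 + 2916 - 4698) = 37801 - 1*(-23452) = 37801 + 23452 = 61253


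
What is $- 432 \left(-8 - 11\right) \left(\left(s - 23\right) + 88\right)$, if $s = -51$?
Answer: $114912$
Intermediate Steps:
$- 432 \left(-8 - 11\right) \left(\left(s - 23\right) + 88\right) = - 432 \left(-8 - 11\right) \left(\left(-51 - 23\right) + 88\right) = - 432 \left(- 19 \left(\left(-51 - 23\right) + 88\right)\right) = - 432 \left(- 19 \left(-74 + 88\right)\right) = - 432 \left(\left(-19\right) 14\right) = \left(-432\right) \left(-266\right) = 114912$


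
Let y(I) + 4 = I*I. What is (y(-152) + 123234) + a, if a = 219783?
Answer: 366117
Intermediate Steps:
y(I) = -4 + I² (y(I) = -4 + I*I = -4 + I²)
(y(-152) + 123234) + a = ((-4 + (-152)²) + 123234) + 219783 = ((-4 + 23104) + 123234) + 219783 = (23100 + 123234) + 219783 = 146334 + 219783 = 366117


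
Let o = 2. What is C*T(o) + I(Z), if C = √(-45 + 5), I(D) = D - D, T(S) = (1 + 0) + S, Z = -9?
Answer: 6*I*√10 ≈ 18.974*I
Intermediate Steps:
T(S) = 1 + S
I(D) = 0
C = 2*I*√10 (C = √(-40) = 2*I*√10 ≈ 6.3246*I)
C*T(o) + I(Z) = (2*I*√10)*(1 + 2) + 0 = (2*I*√10)*3 + 0 = 6*I*√10 + 0 = 6*I*√10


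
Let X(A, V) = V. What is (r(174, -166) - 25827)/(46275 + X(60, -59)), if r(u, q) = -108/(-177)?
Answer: -1523757/2726744 ≈ -0.55882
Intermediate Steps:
r(u, q) = 36/59 (r(u, q) = -108*(-1/177) = 36/59)
(r(174, -166) - 25827)/(46275 + X(60, -59)) = (36/59 - 25827)/(46275 - 59) = -1523757/59/46216 = -1523757/59*1/46216 = -1523757/2726744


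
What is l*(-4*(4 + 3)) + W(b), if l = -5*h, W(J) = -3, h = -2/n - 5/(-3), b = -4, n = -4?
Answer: 901/3 ≈ 300.33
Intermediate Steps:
h = 13/6 (h = -2/(-4) - 5/(-3) = -2*(-¼) - 5*(-⅓) = ½ + 5/3 = 13/6 ≈ 2.1667)
l = -65/6 (l = -5*13/6 = -65/6 ≈ -10.833)
l*(-4*(4 + 3)) + W(b) = -(-130)*(4 + 3)/3 - 3 = -(-130)*7/3 - 3 = -65/6*(-28) - 3 = 910/3 - 3 = 901/3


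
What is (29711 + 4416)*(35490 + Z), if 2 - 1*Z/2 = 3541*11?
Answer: -1447257816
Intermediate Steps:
Z = -77898 (Z = 4 - 7082*11 = 4 - 2*38951 = 4 - 77902 = -77898)
(29711 + 4416)*(35490 + Z) = (29711 + 4416)*(35490 - 77898) = 34127*(-42408) = -1447257816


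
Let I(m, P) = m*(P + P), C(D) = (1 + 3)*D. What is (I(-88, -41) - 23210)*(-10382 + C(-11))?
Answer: 166753444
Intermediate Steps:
C(D) = 4*D
I(m, P) = 2*P*m (I(m, P) = m*(2*P) = 2*P*m)
(I(-88, -41) - 23210)*(-10382 + C(-11)) = (2*(-41)*(-88) - 23210)*(-10382 + 4*(-11)) = (7216 - 23210)*(-10382 - 44) = -15994*(-10426) = 166753444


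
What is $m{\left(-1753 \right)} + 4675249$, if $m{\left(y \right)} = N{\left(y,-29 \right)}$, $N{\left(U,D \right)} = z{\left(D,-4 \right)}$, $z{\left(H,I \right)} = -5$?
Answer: $4675244$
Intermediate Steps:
$N{\left(U,D \right)} = -5$
$m{\left(y \right)} = -5$
$m{\left(-1753 \right)} + 4675249 = -5 + 4675249 = 4675244$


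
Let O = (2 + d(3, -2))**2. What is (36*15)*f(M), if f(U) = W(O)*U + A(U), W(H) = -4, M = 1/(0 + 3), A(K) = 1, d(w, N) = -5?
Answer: -180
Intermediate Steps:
O = 9 (O = (2 - 5)**2 = (-3)**2 = 9)
M = 1/3 ≈ 0.33333
f(U) = 1 - 4*U (f(U) = -4*U + 1 = 1 - 4*U)
(36*15)*f(M) = (36*15)*(1 - 4*1/3) = 540*(1 - 4/3) = 540*(-1/3) = -180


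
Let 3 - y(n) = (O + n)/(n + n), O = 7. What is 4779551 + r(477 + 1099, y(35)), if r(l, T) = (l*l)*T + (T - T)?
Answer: 53703067/5 ≈ 1.0741e+7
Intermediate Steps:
y(n) = 3 - (7 + n)/(2*n) (y(n) = 3 - (7 + n)/(n + n) = 3 - (7 + n)/(2*n))
r(l, T) = T*l² (r(l, T) = l²*T + 0 = T*l² + 0 = T*l²)
4779551 + r(477 + 1099, y(35)) = 4779551 + ((½)*(-7 + 5*35)/35)*(477 + 1099)² = 4779551 + ((½)*(1/35)*(-7 + 175))*1576² = 4779551 + ((½)*(1/35)*168)*2483776 = 4779551 + (12/5)*2483776 = 4779551 + 29805312/5 = 53703067/5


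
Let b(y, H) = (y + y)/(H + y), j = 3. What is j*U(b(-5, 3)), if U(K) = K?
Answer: 15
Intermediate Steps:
b(y, H) = 2*y/(H + y) (b(y, H) = (2*y)/(H + y) = 2*y/(H + y))
j*U(b(-5, 3)) = 3*(2*(-5)/(3 - 5)) = 3*(2*(-5)/(-2)) = 3*(2*(-5)*(-½)) = 3*5 = 15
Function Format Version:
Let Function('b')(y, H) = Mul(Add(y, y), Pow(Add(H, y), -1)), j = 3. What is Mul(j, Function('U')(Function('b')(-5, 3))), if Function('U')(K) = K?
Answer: 15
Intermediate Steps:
Function('b')(y, H) = Mul(2, y, Pow(Add(H, y), -1)) (Function('b')(y, H) = Mul(Mul(2, y), Pow(Add(H, y), -1)) = Mul(2, y, Pow(Add(H, y), -1)))
Mul(j, Function('U')(Function('b')(-5, 3))) = Mul(3, Mul(2, -5, Pow(Add(3, -5), -1))) = Mul(3, Mul(2, -5, Pow(-2, -1))) = Mul(3, Mul(2, -5, Rational(-1, 2))) = Mul(3, 5) = 15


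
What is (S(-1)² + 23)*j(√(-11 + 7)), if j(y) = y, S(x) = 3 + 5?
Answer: 174*I ≈ 174.0*I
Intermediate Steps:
S(x) = 8
(S(-1)² + 23)*j(√(-11 + 7)) = (8² + 23)*√(-11 + 7) = (64 + 23)*√(-4) = 87*(2*I) = 174*I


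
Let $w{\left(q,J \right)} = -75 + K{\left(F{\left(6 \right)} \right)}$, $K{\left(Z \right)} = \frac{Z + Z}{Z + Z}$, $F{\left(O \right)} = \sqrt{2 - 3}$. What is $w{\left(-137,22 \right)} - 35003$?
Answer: $-35077$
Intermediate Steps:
$F{\left(O \right)} = i$ ($F{\left(O \right)} = \sqrt{-1} = i$)
$K{\left(Z \right)} = 1$ ($K{\left(Z \right)} = \frac{2 Z}{2 Z} = 2 Z \frac{1}{2 Z} = 1$)
$w{\left(q,J \right)} = -74$ ($w{\left(q,J \right)} = -75 + 1 = -74$)
$w{\left(-137,22 \right)} - 35003 = -74 - 35003 = -35077$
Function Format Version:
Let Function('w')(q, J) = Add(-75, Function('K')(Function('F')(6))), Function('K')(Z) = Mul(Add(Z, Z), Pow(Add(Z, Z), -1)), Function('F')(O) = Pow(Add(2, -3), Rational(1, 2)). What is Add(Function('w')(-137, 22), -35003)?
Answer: -35077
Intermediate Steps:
Function('F')(O) = I (Function('F')(O) = Pow(-1, Rational(1, 2)) = I)
Function('K')(Z) = 1 (Function('K')(Z) = Mul(Mul(2, Z), Pow(Mul(2, Z), -1)) = Mul(Mul(2, Z), Mul(Rational(1, 2), Pow(Z, -1))) = 1)
Function('w')(q, J) = -74 (Function('w')(q, J) = Add(-75, 1) = -74)
Add(Function('w')(-137, 22), -35003) = Add(-74, -35003) = -35077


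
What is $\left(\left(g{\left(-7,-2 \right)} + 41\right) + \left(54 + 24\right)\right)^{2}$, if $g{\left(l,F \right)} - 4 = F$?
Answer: $14641$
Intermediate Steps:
$g{\left(l,F \right)} = 4 + F$
$\left(\left(g{\left(-7,-2 \right)} + 41\right) + \left(54 + 24\right)\right)^{2} = \left(\left(\left(4 - 2\right) + 41\right) + \left(54 + 24\right)\right)^{2} = \left(\left(2 + 41\right) + 78\right)^{2} = \left(43 + 78\right)^{2} = 121^{2} = 14641$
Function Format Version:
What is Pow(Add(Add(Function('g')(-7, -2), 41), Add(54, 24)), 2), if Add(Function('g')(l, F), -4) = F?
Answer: 14641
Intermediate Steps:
Function('g')(l, F) = Add(4, F)
Pow(Add(Add(Function('g')(-7, -2), 41), Add(54, 24)), 2) = Pow(Add(Add(Add(4, -2), 41), Add(54, 24)), 2) = Pow(Add(Add(2, 41), 78), 2) = Pow(Add(43, 78), 2) = Pow(121, 2) = 14641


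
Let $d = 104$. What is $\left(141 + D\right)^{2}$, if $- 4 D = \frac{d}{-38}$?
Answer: $\frac{7246864}{361} \approx 20074.0$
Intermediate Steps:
$D = \frac{13}{19}$ ($D = - \frac{104 \frac{1}{-38}}{4} = - \frac{104 \left(- \frac{1}{38}\right)}{4} = \left(- \frac{1}{4}\right) \left(- \frac{52}{19}\right) = \frac{13}{19} \approx 0.68421$)
$\left(141 + D\right)^{2} = \left(141 + \frac{13}{19}\right)^{2} = \left(\frac{2692}{19}\right)^{2} = \frac{7246864}{361}$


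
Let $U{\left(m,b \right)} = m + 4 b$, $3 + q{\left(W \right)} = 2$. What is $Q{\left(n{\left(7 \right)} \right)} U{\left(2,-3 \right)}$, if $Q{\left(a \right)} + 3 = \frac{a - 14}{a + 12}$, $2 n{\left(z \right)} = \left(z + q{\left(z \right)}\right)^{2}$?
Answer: $\frac{86}{3} \approx 28.667$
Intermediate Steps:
$q{\left(W \right)} = -1$ ($q{\left(W \right)} = -3 + 2 = -1$)
$n{\left(z \right)} = \frac{\left(-1 + z\right)^{2}}{2}$ ($n{\left(z \right)} = \frac{\left(z - 1\right)^{2}}{2} = \frac{\left(-1 + z\right)^{2}}{2}$)
$Q{\left(a \right)} = -3 + \frac{-14 + a}{12 + a}$ ($Q{\left(a \right)} = -3 + \frac{a - 14}{a + 12} = -3 + \frac{-14 + a}{12 + a}$)
$Q{\left(n{\left(7 \right)} \right)} U{\left(2,-3 \right)} = \frac{2 \left(-25 - \frac{\left(-1 + 7\right)^{2}}{2}\right)}{12 + \frac{\left(-1 + 7\right)^{2}}{2}} \left(2 + 4 \left(-3\right)\right) = \frac{2 \left(-25 - \frac{6^{2}}{2}\right)}{12 + \frac{6^{2}}{2}} \left(2 - 12\right) = \frac{2 \left(-25 - \frac{1}{2} \cdot 36\right)}{12 + \frac{1}{2} \cdot 36} \left(-10\right) = \frac{2 \left(-25 - 18\right)}{12 + 18} \left(-10\right) = \frac{2 \left(-25 - 18\right)}{30} \left(-10\right) = 2 \cdot \frac{1}{30} \left(-43\right) \left(-10\right) = \left(- \frac{43}{15}\right) \left(-10\right) = \frac{86}{3}$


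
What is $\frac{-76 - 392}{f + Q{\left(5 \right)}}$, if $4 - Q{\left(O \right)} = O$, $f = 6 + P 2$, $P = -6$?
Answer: $\frac{468}{7} \approx 66.857$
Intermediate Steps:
$f = -6$ ($f = 6 - 12 = -6$)
$Q{\left(O \right)} = 4 - O$
$\frac{-76 - 392}{f + Q{\left(5 \right)}} = \frac{-76 - 392}{-6 + \left(4 - 5\right)} = - \frac{468}{-6 + \left(4 - 5\right)} = - \frac{468}{-6 - 1} = - \frac{468}{-7} = \left(-468\right) \left(- \frac{1}{7}\right) = \frac{468}{7}$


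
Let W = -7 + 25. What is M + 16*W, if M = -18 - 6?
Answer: 264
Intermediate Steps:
W = 18
M = -24
M + 16*W = -24 + 16*18 = -24 + 288 = 264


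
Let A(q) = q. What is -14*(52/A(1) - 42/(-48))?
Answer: -2961/4 ≈ -740.25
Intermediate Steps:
-14*(52/A(1) - 42/(-48)) = -14*(52/1 - 42/(-48)) = -14*(52*1 - 42*(-1/48)) = -14*(52 + 7/8) = -14*423/8 = -2961/4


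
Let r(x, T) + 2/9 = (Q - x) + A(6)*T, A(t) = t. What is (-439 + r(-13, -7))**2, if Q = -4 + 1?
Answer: 17986081/81 ≈ 2.2205e+5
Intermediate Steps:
Q = -3
r(x, T) = -29/9 - x + 6*T (r(x, T) = -2/9 + ((-3 - x) + 6*T) = -2/9 + (-3 - x + 6*T) = -29/9 - x + 6*T)
(-439 + r(-13, -7))**2 = (-439 + (-29/9 - 1*(-13) + 6*(-7)))**2 = (-439 + (-29/9 + 13 - 42))**2 = (-439 - 290/9)**2 = (-4241/9)**2 = 17986081/81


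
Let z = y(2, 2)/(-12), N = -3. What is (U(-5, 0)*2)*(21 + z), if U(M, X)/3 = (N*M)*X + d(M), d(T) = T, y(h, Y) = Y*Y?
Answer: -620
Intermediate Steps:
y(h, Y) = Y²
U(M, X) = 3*M - 9*M*X (U(M, X) = 3*((-3*M)*X + M) = 3*(-3*M*X + M) = 3*(M - 3*M*X) = 3*M - 9*M*X)
z = -⅓ (z = 2²/(-12) = 4*(-1/12) = -⅓ ≈ -0.33333)
(U(-5, 0)*2)*(21 + z) = ((3*(-5)*(1 - 3*0))*2)*(21 - ⅓) = ((3*(-5)*(1 + 0))*2)*(62/3) = ((3*(-5)*1)*2)*(62/3) = -15*2*(62/3) = -30*62/3 = -620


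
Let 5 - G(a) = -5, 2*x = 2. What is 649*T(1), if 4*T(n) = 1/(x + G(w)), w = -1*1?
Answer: 59/4 ≈ 14.750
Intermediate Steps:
x = 1 (x = (½)*2 = 1)
w = -1
G(a) = 10 (G(a) = 5 - 1*(-5) = 5 + 5 = 10)
T(n) = 1/44 (T(n) = 1/(4*(1 + 10)) = (¼)/11 = (¼)*(1/11) = 1/44)
649*T(1) = 649*(1/44) = 59/4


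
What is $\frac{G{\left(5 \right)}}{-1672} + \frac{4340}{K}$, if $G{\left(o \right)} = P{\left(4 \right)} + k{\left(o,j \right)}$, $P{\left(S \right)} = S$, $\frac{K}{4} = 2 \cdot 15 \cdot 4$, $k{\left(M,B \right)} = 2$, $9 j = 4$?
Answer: $\frac{45335}{5016} \approx 9.0381$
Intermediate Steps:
$j = \frac{4}{9}$ ($j = \frac{1}{9} \cdot 4 = \frac{4}{9} \approx 0.44444$)
$K = 480$ ($K = 4 \cdot 2 \cdot 15 \cdot 4 = 4 \cdot 30 \cdot 4 = 4 \cdot 120 = 480$)
$G{\left(o \right)} = 6$ ($G{\left(o \right)} = 4 + 2 = 6$)
$\frac{G{\left(5 \right)}}{-1672} + \frac{4340}{K} = \frac{6}{-1672} + \frac{4340}{480} = 6 \left(- \frac{1}{1672}\right) + 4340 \cdot \frac{1}{480} = - \frac{3}{836} + \frac{217}{24} = \frac{45335}{5016}$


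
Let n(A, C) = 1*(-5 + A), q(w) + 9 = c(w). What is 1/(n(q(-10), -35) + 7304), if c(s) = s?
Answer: 1/7280 ≈ 0.00013736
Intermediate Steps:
q(w) = -9 + w
n(A, C) = -5 + A
1/(n(q(-10), -35) + 7304) = 1/((-5 + (-9 - 10)) + 7304) = 1/((-5 - 19) + 7304) = 1/(-24 + 7304) = 1/7280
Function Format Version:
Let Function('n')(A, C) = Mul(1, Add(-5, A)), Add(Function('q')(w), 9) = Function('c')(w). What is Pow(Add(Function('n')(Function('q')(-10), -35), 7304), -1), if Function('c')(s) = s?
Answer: Rational(1, 7280) ≈ 0.00013736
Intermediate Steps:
Function('q')(w) = Add(-9, w)
Function('n')(A, C) = Add(-5, A)
Pow(Add(Function('n')(Function('q')(-10), -35), 7304), -1) = Pow(Add(Add(-5, Add(-9, -10)), 7304), -1) = Pow(Add(Add(-5, -19), 7304), -1) = Pow(Add(-24, 7304), -1) = Pow(7280, -1) = Rational(1, 7280)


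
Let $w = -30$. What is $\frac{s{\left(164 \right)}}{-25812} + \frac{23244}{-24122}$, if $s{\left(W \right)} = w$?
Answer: $- \frac{49937539}{51886422} \approx -0.96244$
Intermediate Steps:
$s{\left(W \right)} = -30$
$\frac{s{\left(164 \right)}}{-25812} + \frac{23244}{-24122} = - \frac{30}{-25812} + \frac{23244}{-24122} = \left(-30\right) \left(- \frac{1}{25812}\right) + 23244 \left(- \frac{1}{24122}\right) = \frac{5}{4302} - \frac{11622}{12061} = - \frac{49937539}{51886422}$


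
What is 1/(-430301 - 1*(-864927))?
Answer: 1/434626 ≈ 2.3008e-6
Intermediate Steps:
1/(-430301 - 1*(-864927)) = 1/(-430301 + 864927) = 1/434626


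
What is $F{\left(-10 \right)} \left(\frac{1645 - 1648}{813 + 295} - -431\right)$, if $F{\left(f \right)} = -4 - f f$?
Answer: $- \frac{12416170}{277} \approx -44824.0$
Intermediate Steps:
$F{\left(f \right)} = -4 - f^{2}$
$F{\left(-10 \right)} \left(\frac{1645 - 1648}{813 + 295} - -431\right) = \left(-4 - \left(-10\right)^{2}\right) \left(\frac{1645 - 1648}{813 + 295} - -431\right) = \left(-4 - 100\right) \left(- \frac{3}{1108} + 431\right) = \left(-4 - 100\right) \left(\left(-3\right) \frac{1}{1108} + 431\right) = - 104 \left(- \frac{3}{1108} + 431\right) = \left(-104\right) \frac{477545}{1108} = - \frac{12416170}{277}$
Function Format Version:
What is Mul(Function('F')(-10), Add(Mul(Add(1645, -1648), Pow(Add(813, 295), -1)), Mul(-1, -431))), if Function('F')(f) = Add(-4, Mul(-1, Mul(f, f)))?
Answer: Rational(-12416170, 277) ≈ -44824.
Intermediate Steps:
Function('F')(f) = Add(-4, Mul(-1, Pow(f, 2)))
Mul(Function('F')(-10), Add(Mul(Add(1645, -1648), Pow(Add(813, 295), -1)), Mul(-1, -431))) = Mul(Add(-4, Mul(-1, Pow(-10, 2))), Add(Mul(Add(1645, -1648), Pow(Add(813, 295), -1)), Mul(-1, -431))) = Mul(Add(-4, Mul(-1, 100)), Add(Mul(-3, Pow(1108, -1)), 431)) = Mul(Add(-4, -100), Add(Mul(-3, Rational(1, 1108)), 431)) = Mul(-104, Add(Rational(-3, 1108), 431)) = Mul(-104, Rational(477545, 1108)) = Rational(-12416170, 277)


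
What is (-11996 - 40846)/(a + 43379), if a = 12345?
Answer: -26421/27862 ≈ -0.94828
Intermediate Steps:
(-11996 - 40846)/(a + 43379) = (-11996 - 40846)/(12345 + 43379) = -52842/55724 = -52842*1/55724 = -26421/27862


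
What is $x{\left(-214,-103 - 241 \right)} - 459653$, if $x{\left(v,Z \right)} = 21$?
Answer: $-459632$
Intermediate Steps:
$x{\left(-214,-103 - 241 \right)} - 459653 = 21 - 459653 = -459632$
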